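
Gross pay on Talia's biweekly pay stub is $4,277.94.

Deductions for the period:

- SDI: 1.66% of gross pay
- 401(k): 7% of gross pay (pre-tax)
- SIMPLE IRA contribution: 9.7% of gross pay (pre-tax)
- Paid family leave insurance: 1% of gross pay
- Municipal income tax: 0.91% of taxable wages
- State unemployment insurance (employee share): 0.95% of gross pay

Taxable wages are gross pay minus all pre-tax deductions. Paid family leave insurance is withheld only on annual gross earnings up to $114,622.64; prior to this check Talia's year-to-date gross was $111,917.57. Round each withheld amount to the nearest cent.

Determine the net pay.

$3,392.39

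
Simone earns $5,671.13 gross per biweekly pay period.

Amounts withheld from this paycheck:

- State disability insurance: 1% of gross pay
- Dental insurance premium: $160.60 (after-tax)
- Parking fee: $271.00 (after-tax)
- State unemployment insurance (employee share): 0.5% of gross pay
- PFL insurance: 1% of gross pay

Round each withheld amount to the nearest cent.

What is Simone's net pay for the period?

$5,097.75

State unemployment insurance (employee share): $5,671.13 × 0.005 = $28.36
State disability insurance: $5,671.13 × 0.01 = $56.71
PFL insurance: $5,671.13 × 0.01 = $56.71
Parking fee: $271.00
Dental insurance premium: $160.60
Total deductions = $28.36 + $56.71 + $56.71 + $271.00 + $160.60 = $573.38
Net pay = $5,671.13 − $573.38 = $5,097.75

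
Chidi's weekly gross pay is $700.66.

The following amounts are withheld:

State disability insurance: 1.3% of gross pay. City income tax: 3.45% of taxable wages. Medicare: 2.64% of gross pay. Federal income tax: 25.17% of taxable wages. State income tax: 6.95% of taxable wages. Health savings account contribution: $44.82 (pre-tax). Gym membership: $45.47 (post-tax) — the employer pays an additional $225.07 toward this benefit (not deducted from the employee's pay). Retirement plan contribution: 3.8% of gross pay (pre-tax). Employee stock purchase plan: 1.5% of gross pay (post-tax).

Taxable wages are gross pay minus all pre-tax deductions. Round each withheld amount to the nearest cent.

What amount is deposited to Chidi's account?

Retirement plan contribution: $700.66 × 0.038 = $26.63
Health savings account contribution: $44.82
Pre-tax total = $26.63 + $44.82 = $71.45
Taxable wages = $700.66 − $71.45 = $629.21
State income tax: $629.21 × 0.0695 = $43.73
Federal income tax: $629.21 × 0.2517 = $158.37
City income tax: $629.21 × 0.0345 = $21.71
Medicare: $700.66 × 0.0264 = $18.50
State disability insurance: $700.66 × 0.013 = $9.11
Employee stock purchase plan: $700.66 × 0.015 = $10.51
Gym membership: $45.47
(Employer's $225.07 toward gym membership is not withheld from the employee.)
Total deductions = $26.63 + $44.82 + $43.73 + $158.37 + $21.71 + $18.50 + $9.11 + $10.51 + $45.47 = $378.85
Net pay = $700.66 − $378.85 = $321.81

$321.81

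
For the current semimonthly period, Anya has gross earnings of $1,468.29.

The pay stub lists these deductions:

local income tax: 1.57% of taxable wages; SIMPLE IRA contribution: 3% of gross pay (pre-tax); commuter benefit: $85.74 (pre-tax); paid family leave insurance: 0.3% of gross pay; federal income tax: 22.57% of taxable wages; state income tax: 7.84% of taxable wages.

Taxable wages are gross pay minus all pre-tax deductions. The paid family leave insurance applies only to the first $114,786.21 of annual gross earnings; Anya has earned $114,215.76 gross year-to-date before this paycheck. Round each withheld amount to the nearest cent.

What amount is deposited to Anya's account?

$908.74

SIMPLE IRA contribution: $1,468.29 × 0.03 = $44.05
Commuter benefit: $85.74
Pre-tax total = $44.05 + $85.74 = $129.79
Taxable wages = $1,468.29 − $129.79 = $1,338.50
State income tax: $1,338.50 × 0.0784 = $104.94
Local income tax: $1,338.50 × 0.0157 = $21.01
Federal income tax: $1,338.50 × 0.2257 = $302.10
Paid family leave insurance: only $114,786.21 − $114,215.76 = $570.45 of this check is subject → $570.45 × 0.003 = $1.71
Total deductions = $44.05 + $85.74 + $104.94 + $21.01 + $302.10 + $1.71 = $559.55
Net pay = $1,468.29 − $559.55 = $908.74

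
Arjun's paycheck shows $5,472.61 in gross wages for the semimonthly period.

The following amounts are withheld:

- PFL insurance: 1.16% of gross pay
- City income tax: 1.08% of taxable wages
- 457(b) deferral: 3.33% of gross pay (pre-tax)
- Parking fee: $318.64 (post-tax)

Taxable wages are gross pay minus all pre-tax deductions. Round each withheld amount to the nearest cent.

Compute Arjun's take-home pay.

457(b) deferral: $5,472.61 × 0.0333 = $182.24
Taxable wages = $5,472.61 − $182.24 = $5,290.37
City income tax: $5,290.37 × 0.0108 = $57.14
PFL insurance: $5,472.61 × 0.0116 = $63.48
Parking fee: $318.64
Total deductions = $182.24 + $57.14 + $63.48 + $318.64 = $621.50
Net pay = $5,472.61 − $621.50 = $4,851.11

$4,851.11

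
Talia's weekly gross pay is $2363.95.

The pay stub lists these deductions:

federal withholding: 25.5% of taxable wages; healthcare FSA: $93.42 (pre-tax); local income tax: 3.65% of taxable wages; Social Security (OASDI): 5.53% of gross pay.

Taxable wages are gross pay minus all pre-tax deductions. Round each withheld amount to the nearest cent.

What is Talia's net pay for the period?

$1477.94

Healthcare FSA: $93.42
Taxable wages = $2363.95 − $93.42 = $2270.53
Federal withholding: $2270.53 × 0.255 = $578.99
Local income tax: $2270.53 × 0.0365 = $82.87
Social Security (OASDI): $2363.95 × 0.0553 = $130.73
Total deductions = $93.42 + $578.99 + $82.87 + $130.73 = $886.01
Net pay = $2363.95 − $886.01 = $1477.94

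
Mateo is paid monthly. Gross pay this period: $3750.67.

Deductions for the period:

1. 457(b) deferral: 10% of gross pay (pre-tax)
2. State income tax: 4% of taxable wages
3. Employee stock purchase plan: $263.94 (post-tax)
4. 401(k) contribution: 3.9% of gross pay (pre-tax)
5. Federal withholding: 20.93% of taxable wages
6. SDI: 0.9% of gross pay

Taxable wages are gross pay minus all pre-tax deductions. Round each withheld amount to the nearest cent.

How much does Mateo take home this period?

$2126.55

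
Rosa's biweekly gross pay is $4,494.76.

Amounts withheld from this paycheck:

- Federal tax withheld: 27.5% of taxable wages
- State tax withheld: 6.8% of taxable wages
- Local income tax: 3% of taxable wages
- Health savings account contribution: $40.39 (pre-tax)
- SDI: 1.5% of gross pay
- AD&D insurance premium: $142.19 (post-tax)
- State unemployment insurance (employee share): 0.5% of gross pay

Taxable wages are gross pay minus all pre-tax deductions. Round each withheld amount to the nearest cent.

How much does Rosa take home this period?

Health savings account contribution: $40.39
Taxable wages = $4,494.76 − $40.39 = $4,454.37
State tax withheld: $4,454.37 × 0.068 = $302.90
Federal tax withheld: $4,454.37 × 0.275 = $1,224.95
Local income tax: $4,454.37 × 0.03 = $133.63
State unemployment insurance (employee share): $4,494.76 × 0.005 = $22.47
SDI: $4,494.76 × 0.015 = $67.42
AD&D insurance premium: $142.19
Total deductions = $40.39 + $302.90 + $1,224.95 + $133.63 + $22.47 + $67.42 + $142.19 = $1,933.95
Net pay = $4,494.76 − $1,933.95 = $2,560.81

$2,560.81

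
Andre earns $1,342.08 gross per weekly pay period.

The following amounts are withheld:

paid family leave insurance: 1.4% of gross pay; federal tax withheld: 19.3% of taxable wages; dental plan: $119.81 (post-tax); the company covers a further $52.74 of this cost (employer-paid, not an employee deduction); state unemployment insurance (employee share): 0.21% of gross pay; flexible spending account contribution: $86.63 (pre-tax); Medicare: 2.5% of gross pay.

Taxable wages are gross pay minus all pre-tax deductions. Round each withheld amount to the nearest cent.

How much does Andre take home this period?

Flexible spending account contribution: $86.63
Taxable wages = $1,342.08 − $86.63 = $1,255.45
Federal tax withheld: $1,255.45 × 0.193 = $242.30
Medicare: $1,342.08 × 0.025 = $33.55
State unemployment insurance (employee share): $1,342.08 × 0.0021 = $2.82
Paid family leave insurance: $1,342.08 × 0.014 = $18.79
Dental plan: $119.81
(Employer's $52.74 toward dental plan is not withheld from the employee.)
Total deductions = $86.63 + $242.30 + $33.55 + $2.82 + $18.79 + $119.81 = $503.90
Net pay = $1,342.08 − $503.90 = $838.18

$838.18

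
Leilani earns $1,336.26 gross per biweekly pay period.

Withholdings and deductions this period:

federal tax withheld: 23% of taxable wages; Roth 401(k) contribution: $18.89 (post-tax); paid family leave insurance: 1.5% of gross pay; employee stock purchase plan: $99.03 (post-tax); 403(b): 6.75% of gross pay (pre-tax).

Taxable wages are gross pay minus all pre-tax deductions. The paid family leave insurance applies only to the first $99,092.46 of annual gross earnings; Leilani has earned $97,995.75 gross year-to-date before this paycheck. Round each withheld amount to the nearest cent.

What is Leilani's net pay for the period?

403(b): $1,336.26 × 0.0675 = $90.20
Taxable wages = $1,336.26 − $90.20 = $1,246.06
Federal tax withheld: $1,246.06 × 0.23 = $286.59
Paid family leave insurance: only $99,092.46 − $97,995.75 = $1,096.71 of this check is subject → $1,096.71 × 0.015 = $16.45
Roth 401(k) contribution: $18.89
Employee stock purchase plan: $99.03
Total deductions = $90.20 + $286.59 + $16.45 + $18.89 + $99.03 = $511.16
Net pay = $1,336.26 − $511.16 = $825.10

$825.10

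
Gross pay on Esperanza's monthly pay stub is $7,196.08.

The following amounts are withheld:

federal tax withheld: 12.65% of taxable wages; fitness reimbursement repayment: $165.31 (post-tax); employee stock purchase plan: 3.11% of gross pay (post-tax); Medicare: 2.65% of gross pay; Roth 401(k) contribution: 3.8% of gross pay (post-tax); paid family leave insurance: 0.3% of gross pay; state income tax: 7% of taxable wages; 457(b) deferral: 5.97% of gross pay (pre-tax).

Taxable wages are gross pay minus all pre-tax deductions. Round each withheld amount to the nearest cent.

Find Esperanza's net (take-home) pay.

457(b) deferral: $7,196.08 × 0.0597 = $429.61
Taxable wages = $7,196.08 − $429.61 = $6,766.47
State income tax: $6,766.47 × 0.07 = $473.65
Federal tax withheld: $6,766.47 × 0.1265 = $855.96
Paid family leave insurance: $7,196.08 × 0.003 = $21.59
Medicare: $7,196.08 × 0.0265 = $190.70
Employee stock purchase plan: $7,196.08 × 0.0311 = $223.80
Roth 401(k) contribution: $7,196.08 × 0.038 = $273.45
Fitness reimbursement repayment: $165.31
Total deductions = $429.61 + $473.65 + $855.96 + $21.59 + $190.70 + $223.80 + $273.45 + $165.31 = $2,634.07
Net pay = $7,196.08 − $2,634.07 = $4,562.01

$4,562.01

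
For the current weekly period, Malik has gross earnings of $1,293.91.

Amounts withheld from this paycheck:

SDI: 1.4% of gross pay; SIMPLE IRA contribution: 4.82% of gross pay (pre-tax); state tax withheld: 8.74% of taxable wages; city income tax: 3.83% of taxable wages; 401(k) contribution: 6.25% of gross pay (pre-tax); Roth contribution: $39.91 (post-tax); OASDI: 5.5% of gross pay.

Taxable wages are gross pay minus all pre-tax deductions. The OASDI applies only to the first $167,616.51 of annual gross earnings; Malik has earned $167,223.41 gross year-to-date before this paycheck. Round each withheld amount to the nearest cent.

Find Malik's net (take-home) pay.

$926.39

401(k) contribution: $1,293.91 × 0.0625 = $80.87
SIMPLE IRA contribution: $1,293.91 × 0.0482 = $62.37
Pre-tax total = $80.87 + $62.37 = $143.24
Taxable wages = $1,293.91 − $143.24 = $1,150.67
City income tax: $1,150.67 × 0.0383 = $44.07
State tax withheld: $1,150.67 × 0.0874 = $100.57
SDI: $1,293.91 × 0.014 = $18.11
OASDI: only $167,616.51 − $167,223.41 = $393.10 of this check is subject → $393.10 × 0.055 = $21.62
Roth contribution: $39.91
Total deductions = $80.87 + $62.37 + $44.07 + $100.57 + $18.11 + $21.62 + $39.91 = $367.52
Net pay = $1,293.91 − $367.52 = $926.39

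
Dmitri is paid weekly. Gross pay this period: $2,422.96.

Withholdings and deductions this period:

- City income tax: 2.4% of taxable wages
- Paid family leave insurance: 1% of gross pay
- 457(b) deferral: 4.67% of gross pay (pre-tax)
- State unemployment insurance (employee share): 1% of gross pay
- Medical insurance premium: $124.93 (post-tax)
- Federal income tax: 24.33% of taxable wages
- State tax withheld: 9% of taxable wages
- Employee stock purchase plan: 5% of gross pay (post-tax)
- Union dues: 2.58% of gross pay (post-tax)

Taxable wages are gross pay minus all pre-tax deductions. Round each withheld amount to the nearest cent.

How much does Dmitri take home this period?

$1,127.46

457(b) deferral: $2,422.96 × 0.0467 = $113.15
Taxable wages = $2,422.96 − $113.15 = $2,309.81
State tax withheld: $2,309.81 × 0.09 = $207.88
City income tax: $2,309.81 × 0.024 = $55.44
Federal income tax: $2,309.81 × 0.2433 = $561.98
State unemployment insurance (employee share): $2,422.96 × 0.01 = $24.23
Paid family leave insurance: $2,422.96 × 0.01 = $24.23
Employee stock purchase plan: $2,422.96 × 0.05 = $121.15
Union dues: $2,422.96 × 0.0258 = $62.51
Medical insurance premium: $124.93
Total deductions = $113.15 + $207.88 + $55.44 + $561.98 + $24.23 + $24.23 + $121.15 + $62.51 + $124.93 = $1,295.50
Net pay = $2,422.96 − $1,295.50 = $1,127.46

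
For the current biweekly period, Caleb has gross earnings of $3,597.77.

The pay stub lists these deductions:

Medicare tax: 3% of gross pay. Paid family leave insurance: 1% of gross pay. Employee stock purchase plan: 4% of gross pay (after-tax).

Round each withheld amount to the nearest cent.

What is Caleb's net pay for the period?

Paid family leave insurance: $3,597.77 × 0.01 = $35.98
Medicare tax: $3,597.77 × 0.03 = $107.93
Employee stock purchase plan: $3,597.77 × 0.04 = $143.91
Total deductions = $35.98 + $107.93 + $143.91 = $287.82
Net pay = $3,597.77 − $287.82 = $3,309.95

$3,309.95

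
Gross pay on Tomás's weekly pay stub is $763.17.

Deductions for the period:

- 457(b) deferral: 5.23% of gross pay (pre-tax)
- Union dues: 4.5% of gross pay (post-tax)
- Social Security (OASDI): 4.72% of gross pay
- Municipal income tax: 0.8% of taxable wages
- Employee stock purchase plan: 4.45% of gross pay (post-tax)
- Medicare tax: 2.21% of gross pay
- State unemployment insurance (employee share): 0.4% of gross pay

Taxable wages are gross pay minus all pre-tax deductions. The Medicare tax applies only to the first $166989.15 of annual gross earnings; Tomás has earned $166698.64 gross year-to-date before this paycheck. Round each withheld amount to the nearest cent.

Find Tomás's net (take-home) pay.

$603.68

457(b) deferral: $763.17 × 0.0523 = $39.91
Taxable wages = $763.17 − $39.91 = $723.26
Municipal income tax: $723.26 × 0.008 = $5.79
Medicare tax: only $166989.15 − $166698.64 = $290.51 of this check is subject → $290.51 × 0.0221 = $6.42
Social Security (OASDI): $763.17 × 0.0472 = $36.02
State unemployment insurance (employee share): $763.17 × 0.004 = $3.05
Employee stock purchase plan: $763.17 × 0.0445 = $33.96
Union dues: $763.17 × 0.045 = $34.34
Total deductions = $39.91 + $5.79 + $6.42 + $36.02 + $3.05 + $33.96 + $34.34 = $159.49
Net pay = $763.17 − $159.49 = $603.68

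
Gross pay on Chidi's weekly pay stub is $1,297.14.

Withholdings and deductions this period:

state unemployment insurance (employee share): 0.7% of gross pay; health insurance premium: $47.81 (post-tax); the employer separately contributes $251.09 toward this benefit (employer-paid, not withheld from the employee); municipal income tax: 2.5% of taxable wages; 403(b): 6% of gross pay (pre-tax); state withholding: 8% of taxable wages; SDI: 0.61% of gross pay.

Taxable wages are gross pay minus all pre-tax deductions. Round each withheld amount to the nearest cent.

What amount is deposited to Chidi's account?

$1,026.49

403(b): $1,297.14 × 0.06 = $77.83
Taxable wages = $1,297.14 − $77.83 = $1,219.31
State withholding: $1,219.31 × 0.08 = $97.54
Municipal income tax: $1,219.31 × 0.025 = $30.48
State unemployment insurance (employee share): $1,297.14 × 0.007 = $9.08
SDI: $1,297.14 × 0.0061 = $7.91
Health insurance premium: $47.81
(Employer's $251.09 toward health insurance premium is not withheld from the employee.)
Total deductions = $77.83 + $97.54 + $30.48 + $9.08 + $7.91 + $47.81 = $270.65
Net pay = $1,297.14 − $270.65 = $1,026.49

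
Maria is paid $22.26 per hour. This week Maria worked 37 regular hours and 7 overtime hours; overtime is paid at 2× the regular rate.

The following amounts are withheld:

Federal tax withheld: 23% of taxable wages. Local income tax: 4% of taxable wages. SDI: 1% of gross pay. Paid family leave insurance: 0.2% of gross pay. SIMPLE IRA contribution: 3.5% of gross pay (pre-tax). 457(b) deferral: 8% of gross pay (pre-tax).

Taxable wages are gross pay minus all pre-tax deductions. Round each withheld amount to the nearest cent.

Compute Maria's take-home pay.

Regular pay: 37 × $22.26 = $823.62
Overtime pay: 7 × $22.26 × 2 = $311.64
Gross pay = $823.62 + $311.64 = $1,135.26
457(b) deferral: $1,135.26 × 0.08 = $90.82
SIMPLE IRA contribution: $1,135.26 × 0.035 = $39.73
Pre-tax total = $90.82 + $39.73 = $130.55
Taxable wages = $1,135.26 − $130.55 = $1,004.71
Federal tax withheld: $1,004.71 × 0.23 = $231.08
Local income tax: $1,004.71 × 0.04 = $40.19
Paid family leave insurance: $1,135.26 × 0.002 = $2.27
SDI: $1,135.26 × 0.01 = $11.35
Total deductions = $90.82 + $39.73 + $231.08 + $40.19 + $2.27 + $11.35 = $415.44
Net pay = $1,135.26 − $415.44 = $719.82

$719.82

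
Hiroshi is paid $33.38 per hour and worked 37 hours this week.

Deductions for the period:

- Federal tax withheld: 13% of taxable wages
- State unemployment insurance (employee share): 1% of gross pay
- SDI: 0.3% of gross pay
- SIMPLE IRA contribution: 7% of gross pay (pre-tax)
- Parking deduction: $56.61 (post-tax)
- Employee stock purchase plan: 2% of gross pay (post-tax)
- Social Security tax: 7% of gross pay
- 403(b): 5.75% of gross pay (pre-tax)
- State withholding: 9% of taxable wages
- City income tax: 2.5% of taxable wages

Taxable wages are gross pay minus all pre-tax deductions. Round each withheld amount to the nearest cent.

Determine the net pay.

$629.76

Gross pay: 37 × $33.38 = $1,235.06
SIMPLE IRA contribution: $1,235.06 × 0.07 = $86.45
403(b): $1,235.06 × 0.0575 = $71.02
Pre-tax total = $86.45 + $71.02 = $157.47
Taxable wages = $1,235.06 − $157.47 = $1,077.59
City income tax: $1,077.59 × 0.025 = $26.94
State withholding: $1,077.59 × 0.09 = $96.98
Federal tax withheld: $1,077.59 × 0.13 = $140.09
SDI: $1,235.06 × 0.003 = $3.71
State unemployment insurance (employee share): $1,235.06 × 0.01 = $12.35
Social Security tax: $1,235.06 × 0.07 = $86.45
Employee stock purchase plan: $1,235.06 × 0.02 = $24.70
Parking deduction: $56.61
Total deductions = $86.45 + $71.02 + $26.94 + $96.98 + $140.09 + $3.71 + $12.35 + $86.45 + $24.70 + $56.61 = $605.30
Net pay = $1,235.06 − $605.30 = $629.76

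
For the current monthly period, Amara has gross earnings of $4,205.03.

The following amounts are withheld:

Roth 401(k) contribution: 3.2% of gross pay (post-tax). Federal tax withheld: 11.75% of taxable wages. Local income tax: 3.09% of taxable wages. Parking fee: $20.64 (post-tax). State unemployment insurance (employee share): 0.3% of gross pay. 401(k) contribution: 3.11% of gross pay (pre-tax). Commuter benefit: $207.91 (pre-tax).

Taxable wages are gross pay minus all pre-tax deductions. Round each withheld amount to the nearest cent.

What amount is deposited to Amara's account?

$3,124.76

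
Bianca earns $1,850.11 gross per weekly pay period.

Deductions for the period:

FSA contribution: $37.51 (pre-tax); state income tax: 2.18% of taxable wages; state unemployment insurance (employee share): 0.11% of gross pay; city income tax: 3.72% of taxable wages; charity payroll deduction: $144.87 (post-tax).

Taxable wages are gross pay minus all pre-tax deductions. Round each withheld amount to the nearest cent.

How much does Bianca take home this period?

FSA contribution: $37.51
Taxable wages = $1,850.11 − $37.51 = $1,812.60
State income tax: $1,812.60 × 0.0218 = $39.51
City income tax: $1,812.60 × 0.0372 = $67.43
State unemployment insurance (employee share): $1,850.11 × 0.0011 = $2.04
Charity payroll deduction: $144.87
Total deductions = $37.51 + $39.51 + $67.43 + $2.04 + $144.87 = $291.36
Net pay = $1,850.11 − $291.36 = $1,558.75

$1,558.75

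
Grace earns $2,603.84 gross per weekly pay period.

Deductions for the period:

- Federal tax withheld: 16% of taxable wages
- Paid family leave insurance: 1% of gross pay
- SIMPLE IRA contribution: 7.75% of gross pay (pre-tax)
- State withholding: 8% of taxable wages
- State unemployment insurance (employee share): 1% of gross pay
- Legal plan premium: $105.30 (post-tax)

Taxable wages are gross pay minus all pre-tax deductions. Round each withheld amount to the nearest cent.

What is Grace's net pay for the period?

$1,668.17

SIMPLE IRA contribution: $2,603.84 × 0.0775 = $201.80
Taxable wages = $2,603.84 − $201.80 = $2,402.04
Federal tax withheld: $2,402.04 × 0.16 = $384.33
State withholding: $2,402.04 × 0.08 = $192.16
Paid family leave insurance: $2,603.84 × 0.01 = $26.04
State unemployment insurance (employee share): $2,603.84 × 0.01 = $26.04
Legal plan premium: $105.30
Total deductions = $201.80 + $384.33 + $192.16 + $26.04 + $26.04 + $105.30 = $935.67
Net pay = $2,603.84 − $935.67 = $1,668.17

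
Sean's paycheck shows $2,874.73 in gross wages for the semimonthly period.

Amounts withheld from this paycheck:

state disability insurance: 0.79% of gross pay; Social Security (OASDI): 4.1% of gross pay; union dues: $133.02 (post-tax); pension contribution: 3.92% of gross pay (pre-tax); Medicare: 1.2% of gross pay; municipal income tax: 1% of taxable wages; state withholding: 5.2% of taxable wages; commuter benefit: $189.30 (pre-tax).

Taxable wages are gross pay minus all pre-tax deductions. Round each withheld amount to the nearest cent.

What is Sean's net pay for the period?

$2,105.14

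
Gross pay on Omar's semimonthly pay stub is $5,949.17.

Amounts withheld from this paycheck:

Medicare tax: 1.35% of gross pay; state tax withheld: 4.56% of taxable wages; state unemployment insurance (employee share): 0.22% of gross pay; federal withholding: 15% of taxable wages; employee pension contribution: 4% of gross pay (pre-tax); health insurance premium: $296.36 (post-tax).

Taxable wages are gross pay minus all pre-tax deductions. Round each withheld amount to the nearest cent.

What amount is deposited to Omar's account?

Employee pension contribution: $5,949.17 × 0.04 = $237.97
Taxable wages = $5,949.17 − $237.97 = $5,711.20
State tax withheld: $5,711.20 × 0.0456 = $260.43
Federal withholding: $5,711.20 × 0.15 = $856.68
State unemployment insurance (employee share): $5,949.17 × 0.0022 = $13.09
Medicare tax: $5,949.17 × 0.0135 = $80.31
Health insurance premium: $296.36
Total deductions = $237.97 + $260.43 + $856.68 + $13.09 + $80.31 + $296.36 = $1,744.84
Net pay = $5,949.17 − $1,744.84 = $4,204.33

$4,204.33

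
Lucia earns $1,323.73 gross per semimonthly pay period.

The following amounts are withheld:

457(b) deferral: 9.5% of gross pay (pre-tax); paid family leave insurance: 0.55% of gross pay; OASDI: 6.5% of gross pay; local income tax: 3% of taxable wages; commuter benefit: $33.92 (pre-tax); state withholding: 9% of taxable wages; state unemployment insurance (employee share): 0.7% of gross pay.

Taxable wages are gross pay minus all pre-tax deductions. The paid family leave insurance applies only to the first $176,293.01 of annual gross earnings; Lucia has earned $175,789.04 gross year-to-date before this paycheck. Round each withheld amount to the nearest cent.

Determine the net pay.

$926.29

457(b) deferral: $1,323.73 × 0.095 = $125.75
Commuter benefit: $33.92
Pre-tax total = $125.75 + $33.92 = $159.67
Taxable wages = $1,323.73 − $159.67 = $1,164.06
State withholding: $1,164.06 × 0.09 = $104.77
Local income tax: $1,164.06 × 0.03 = $34.92
Paid family leave insurance: only $176,293.01 − $175,789.04 = $503.97 of this check is subject → $503.97 × 0.0055 = $2.77
State unemployment insurance (employee share): $1,323.73 × 0.007 = $9.27
OASDI: $1,323.73 × 0.065 = $86.04
Total deductions = $125.75 + $33.92 + $104.77 + $34.92 + $2.77 + $9.27 + $86.04 = $397.44
Net pay = $1,323.73 − $397.44 = $926.29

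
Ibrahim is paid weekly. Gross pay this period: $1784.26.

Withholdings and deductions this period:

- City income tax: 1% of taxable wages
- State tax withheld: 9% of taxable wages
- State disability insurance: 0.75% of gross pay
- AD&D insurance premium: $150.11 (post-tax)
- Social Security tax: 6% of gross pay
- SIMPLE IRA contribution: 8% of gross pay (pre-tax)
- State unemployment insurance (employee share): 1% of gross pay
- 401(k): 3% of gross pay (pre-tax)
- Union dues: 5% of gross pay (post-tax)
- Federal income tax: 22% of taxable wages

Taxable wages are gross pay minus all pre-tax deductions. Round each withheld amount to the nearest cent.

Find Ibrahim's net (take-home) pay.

SIMPLE IRA contribution: $1784.26 × 0.08 = $142.74
401(k): $1784.26 × 0.03 = $53.53
Pre-tax total = $142.74 + $53.53 = $196.27
Taxable wages = $1784.26 − $196.27 = $1587.99
City income tax: $1587.99 × 0.01 = $15.88
Federal income tax: $1587.99 × 0.22 = $349.36
State tax withheld: $1587.99 × 0.09 = $142.92
Social Security tax: $1784.26 × 0.06 = $107.06
State disability insurance: $1784.26 × 0.0075 = $13.38
State unemployment insurance (employee share): $1784.26 × 0.01 = $17.84
Union dues: $1784.26 × 0.05 = $89.21
AD&D insurance premium: $150.11
Total deductions = $142.74 + $53.53 + $15.88 + $349.36 + $142.92 + $107.06 + $13.38 + $17.84 + $89.21 + $150.11 = $1082.03
Net pay = $1784.26 − $1082.03 = $702.23

$702.23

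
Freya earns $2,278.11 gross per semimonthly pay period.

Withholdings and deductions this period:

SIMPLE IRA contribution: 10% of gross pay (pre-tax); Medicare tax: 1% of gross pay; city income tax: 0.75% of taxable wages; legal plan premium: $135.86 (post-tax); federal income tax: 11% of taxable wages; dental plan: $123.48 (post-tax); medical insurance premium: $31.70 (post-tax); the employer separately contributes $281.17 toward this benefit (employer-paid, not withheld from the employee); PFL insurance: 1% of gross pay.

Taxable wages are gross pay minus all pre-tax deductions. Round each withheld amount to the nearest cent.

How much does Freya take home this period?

$1,472.79

SIMPLE IRA contribution: $2,278.11 × 0.1 = $227.81
Taxable wages = $2,278.11 − $227.81 = $2,050.30
Federal income tax: $2,050.30 × 0.11 = $225.53
City income tax: $2,050.30 × 0.0075 = $15.38
PFL insurance: $2,278.11 × 0.01 = $22.78
Medicare tax: $2,278.11 × 0.01 = $22.78
Legal plan premium: $135.86
Dental plan: $123.48
Medical insurance premium: $31.70
(Employer's $281.17 toward medical insurance premium is not withheld from the employee.)
Total deductions = $227.81 + $225.53 + $15.38 + $22.78 + $22.78 + $135.86 + $123.48 + $31.70 = $805.32
Net pay = $2,278.11 − $805.32 = $1,472.79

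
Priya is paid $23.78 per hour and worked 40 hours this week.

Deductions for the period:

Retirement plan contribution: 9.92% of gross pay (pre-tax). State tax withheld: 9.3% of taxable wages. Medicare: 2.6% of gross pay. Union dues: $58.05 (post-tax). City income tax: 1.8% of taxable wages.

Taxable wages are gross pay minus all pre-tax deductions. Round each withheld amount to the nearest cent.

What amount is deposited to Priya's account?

Gross pay: 40 × $23.78 = $951.20
Retirement plan contribution: $951.20 × 0.0992 = $94.36
Taxable wages = $951.20 − $94.36 = $856.84
City income tax: $856.84 × 0.018 = $15.42
State tax withheld: $856.84 × 0.093 = $79.69
Medicare: $951.20 × 0.026 = $24.73
Union dues: $58.05
Total deductions = $94.36 + $15.42 + $79.69 + $24.73 + $58.05 = $272.25
Net pay = $951.20 − $272.25 = $678.95

$678.95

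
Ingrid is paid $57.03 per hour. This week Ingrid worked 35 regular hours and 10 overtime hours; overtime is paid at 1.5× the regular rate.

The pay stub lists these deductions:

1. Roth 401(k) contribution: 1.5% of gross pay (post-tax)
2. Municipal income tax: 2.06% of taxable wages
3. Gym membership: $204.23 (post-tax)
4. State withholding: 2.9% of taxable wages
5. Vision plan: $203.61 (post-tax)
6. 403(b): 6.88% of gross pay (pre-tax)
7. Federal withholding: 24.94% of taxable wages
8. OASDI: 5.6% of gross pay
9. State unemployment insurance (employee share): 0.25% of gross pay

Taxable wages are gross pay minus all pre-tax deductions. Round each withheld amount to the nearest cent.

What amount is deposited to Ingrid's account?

Regular pay: 35 × $57.03 = $1,996.05
Overtime pay: 10 × $57.03 × 1.5 = $855.45
Gross pay = $1,996.05 + $855.45 = $2,851.50
403(b): $2,851.50 × 0.0688 = $196.18
Taxable wages = $2,851.50 − $196.18 = $2,655.32
State withholding: $2,655.32 × 0.029 = $77.00
Municipal income tax: $2,655.32 × 0.0206 = $54.70
Federal withholding: $2,655.32 × 0.2494 = $662.24
OASDI: $2,851.50 × 0.056 = $159.68
State unemployment insurance (employee share): $2,851.50 × 0.0025 = $7.13
Vision plan: $203.61
Gym membership: $204.23
Roth 401(k) contribution: $2,851.50 × 0.015 = $42.77
Total deductions = $196.18 + $77.00 + $54.70 + $662.24 + $159.68 + $7.13 + $203.61 + $204.23 + $42.77 = $1,607.54
Net pay = $2,851.50 − $1,607.54 = $1,243.96

$1,243.96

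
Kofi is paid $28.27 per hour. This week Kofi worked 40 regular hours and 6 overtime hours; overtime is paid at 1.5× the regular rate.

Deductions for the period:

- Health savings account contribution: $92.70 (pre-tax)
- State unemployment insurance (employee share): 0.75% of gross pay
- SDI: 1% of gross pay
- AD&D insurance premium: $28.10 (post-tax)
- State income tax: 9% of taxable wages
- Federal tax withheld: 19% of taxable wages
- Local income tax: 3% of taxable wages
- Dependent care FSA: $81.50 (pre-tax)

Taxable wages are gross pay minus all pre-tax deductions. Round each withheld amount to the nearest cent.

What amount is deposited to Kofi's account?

Regular pay: 40 × $28.27 = $1,130.80
Overtime pay: 6 × $28.27 × 1.5 = $254.43
Gross pay = $1,130.80 + $254.43 = $1,385.23
Health savings account contribution: $92.70
Dependent care FSA: $81.50
Pre-tax total = $92.70 + $81.50 = $174.20
Taxable wages = $1,385.23 − $174.20 = $1,211.03
State income tax: $1,211.03 × 0.09 = $108.99
Local income tax: $1,211.03 × 0.03 = $36.33
Federal tax withheld: $1,211.03 × 0.19 = $230.10
State unemployment insurance (employee share): $1,385.23 × 0.0075 = $10.39
SDI: $1,385.23 × 0.01 = $13.85
AD&D insurance premium: $28.10
Total deductions = $92.70 + $81.50 + $108.99 + $36.33 + $230.10 + $10.39 + $13.85 + $28.10 = $601.96
Net pay = $1,385.23 − $601.96 = $783.27

$783.27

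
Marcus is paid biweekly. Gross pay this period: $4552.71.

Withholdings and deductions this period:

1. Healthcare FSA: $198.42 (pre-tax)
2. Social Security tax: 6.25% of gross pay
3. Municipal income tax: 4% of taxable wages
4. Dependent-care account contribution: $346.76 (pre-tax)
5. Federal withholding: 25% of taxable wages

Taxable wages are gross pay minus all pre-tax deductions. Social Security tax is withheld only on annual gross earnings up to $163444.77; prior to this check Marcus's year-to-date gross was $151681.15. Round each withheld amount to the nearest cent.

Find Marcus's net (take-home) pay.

$2560.81

Dependent-care account contribution: $346.76
Healthcare FSA: $198.42
Pre-tax total = $346.76 + $198.42 = $545.18
Taxable wages = $4552.71 − $545.18 = $4007.53
Municipal income tax: $4007.53 × 0.04 = $160.30
Federal withholding: $4007.53 × 0.25 = $1001.88
Social Security tax: cap not yet reached, full $4552.71 is subject → $4552.71 × 0.0625 = $284.54
Total deductions = $346.76 + $198.42 + $160.30 + $1001.88 + $284.54 = $1991.90
Net pay = $4552.71 − $1991.90 = $2560.81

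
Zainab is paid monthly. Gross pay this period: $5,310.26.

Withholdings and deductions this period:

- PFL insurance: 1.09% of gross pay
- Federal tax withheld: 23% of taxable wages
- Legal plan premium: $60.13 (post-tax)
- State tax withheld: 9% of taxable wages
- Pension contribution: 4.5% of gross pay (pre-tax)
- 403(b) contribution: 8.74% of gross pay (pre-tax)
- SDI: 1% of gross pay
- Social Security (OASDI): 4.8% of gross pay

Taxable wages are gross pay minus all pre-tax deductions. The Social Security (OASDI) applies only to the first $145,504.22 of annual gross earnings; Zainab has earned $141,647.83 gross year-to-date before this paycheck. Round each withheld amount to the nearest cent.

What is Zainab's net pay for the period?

$2,776.66

Pension contribution: $5,310.26 × 0.045 = $238.96
403(b) contribution: $5,310.26 × 0.0874 = $464.12
Pre-tax total = $238.96 + $464.12 = $703.08
Taxable wages = $5,310.26 − $703.08 = $4,607.18
Federal tax withheld: $4,607.18 × 0.23 = $1,059.65
State tax withheld: $4,607.18 × 0.09 = $414.65
Social Security (OASDI): only $145,504.22 − $141,647.83 = $3,856.39 of this check is subject → $3,856.39 × 0.048 = $185.11
PFL insurance: $5,310.26 × 0.0109 = $57.88
SDI: $5,310.26 × 0.01 = $53.10
Legal plan premium: $60.13
Total deductions = $238.96 + $464.12 + $1,059.65 + $414.65 + $185.11 + $57.88 + $53.10 + $60.13 = $2,533.60
Net pay = $5,310.26 − $2,533.60 = $2,776.66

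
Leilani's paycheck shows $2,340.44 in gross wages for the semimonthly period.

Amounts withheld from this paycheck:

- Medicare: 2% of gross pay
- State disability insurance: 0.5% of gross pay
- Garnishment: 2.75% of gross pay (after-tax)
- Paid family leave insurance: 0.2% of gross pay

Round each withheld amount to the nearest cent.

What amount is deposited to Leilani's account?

Medicare: $2,340.44 × 0.02 = $46.81
Paid family leave insurance: $2,340.44 × 0.002 = $4.68
State disability insurance: $2,340.44 × 0.005 = $11.70
Garnishment: $2,340.44 × 0.0275 = $64.36
Total deductions = $46.81 + $4.68 + $11.70 + $64.36 = $127.55
Net pay = $2,340.44 − $127.55 = $2,212.89

$2,212.89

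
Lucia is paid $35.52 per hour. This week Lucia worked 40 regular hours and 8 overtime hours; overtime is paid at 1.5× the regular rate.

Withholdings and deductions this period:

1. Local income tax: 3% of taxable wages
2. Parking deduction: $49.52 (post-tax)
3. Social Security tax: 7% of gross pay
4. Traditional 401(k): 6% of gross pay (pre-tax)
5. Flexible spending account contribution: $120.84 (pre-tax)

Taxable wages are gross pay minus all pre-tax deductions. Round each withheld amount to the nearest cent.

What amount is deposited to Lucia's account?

$1388.11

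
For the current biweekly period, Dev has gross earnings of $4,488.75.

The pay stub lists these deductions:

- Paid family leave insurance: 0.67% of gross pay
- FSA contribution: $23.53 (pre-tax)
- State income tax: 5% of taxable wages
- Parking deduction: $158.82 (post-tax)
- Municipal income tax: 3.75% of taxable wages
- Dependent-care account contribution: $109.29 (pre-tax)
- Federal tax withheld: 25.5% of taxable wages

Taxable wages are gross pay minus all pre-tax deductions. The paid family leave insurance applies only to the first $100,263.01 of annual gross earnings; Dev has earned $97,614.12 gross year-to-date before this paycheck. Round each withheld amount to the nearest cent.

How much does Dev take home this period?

FSA contribution: $23.53
Dependent-care account contribution: $109.29
Pre-tax total = $23.53 + $109.29 = $132.82
Taxable wages = $4,488.75 − $132.82 = $4,355.93
Federal tax withheld: $4,355.93 × 0.255 = $1,110.76
State income tax: $4,355.93 × 0.05 = $217.80
Municipal income tax: $4,355.93 × 0.0375 = $163.35
Paid family leave insurance: only $100,263.01 − $97,614.12 = $2,648.89 of this check is subject → $2,648.89 × 0.0067 = $17.75
Parking deduction: $158.82
Total deductions = $23.53 + $109.29 + $1,110.76 + $217.80 + $163.35 + $17.75 + $158.82 = $1,801.30
Net pay = $4,488.75 − $1,801.30 = $2,687.45

$2,687.45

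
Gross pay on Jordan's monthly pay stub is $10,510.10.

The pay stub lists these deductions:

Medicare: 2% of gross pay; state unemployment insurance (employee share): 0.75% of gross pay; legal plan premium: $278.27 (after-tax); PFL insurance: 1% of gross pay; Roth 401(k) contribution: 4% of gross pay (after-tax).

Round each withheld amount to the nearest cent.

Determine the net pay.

State unemployment insurance (employee share): $10,510.10 × 0.0075 = $78.83
PFL insurance: $10,510.10 × 0.01 = $105.10
Medicare: $10,510.10 × 0.02 = $210.20
Roth 401(k) contribution: $10,510.10 × 0.04 = $420.40
Legal plan premium: $278.27
Total deductions = $78.83 + $105.10 + $210.20 + $420.40 + $278.27 = $1,092.80
Net pay = $10,510.10 − $1,092.80 = $9,417.30

$9,417.30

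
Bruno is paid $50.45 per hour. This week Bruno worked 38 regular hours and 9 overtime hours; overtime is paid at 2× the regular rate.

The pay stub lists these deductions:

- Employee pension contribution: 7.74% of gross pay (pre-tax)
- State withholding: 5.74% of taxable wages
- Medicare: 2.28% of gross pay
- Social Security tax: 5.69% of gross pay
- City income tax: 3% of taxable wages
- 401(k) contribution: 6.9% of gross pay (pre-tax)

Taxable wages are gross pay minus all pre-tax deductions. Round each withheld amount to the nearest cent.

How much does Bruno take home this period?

$1,975.65

Regular pay: 38 × $50.45 = $1,917.10
Overtime pay: 9 × $50.45 × 2 = $908.10
Gross pay = $1,917.10 + $908.10 = $2,825.20
401(k) contribution: $2,825.20 × 0.069 = $194.94
Employee pension contribution: $2,825.20 × 0.0774 = $218.67
Pre-tax total = $194.94 + $218.67 = $413.61
Taxable wages = $2,825.20 − $413.61 = $2,411.59
City income tax: $2,411.59 × 0.03 = $72.35
State withholding: $2,411.59 × 0.0574 = $138.43
Social Security tax: $2,825.20 × 0.0569 = $160.75
Medicare: $2,825.20 × 0.0228 = $64.41
Total deductions = $194.94 + $218.67 + $72.35 + $138.43 + $160.75 + $64.41 = $849.55
Net pay = $2,825.20 − $849.55 = $1,975.65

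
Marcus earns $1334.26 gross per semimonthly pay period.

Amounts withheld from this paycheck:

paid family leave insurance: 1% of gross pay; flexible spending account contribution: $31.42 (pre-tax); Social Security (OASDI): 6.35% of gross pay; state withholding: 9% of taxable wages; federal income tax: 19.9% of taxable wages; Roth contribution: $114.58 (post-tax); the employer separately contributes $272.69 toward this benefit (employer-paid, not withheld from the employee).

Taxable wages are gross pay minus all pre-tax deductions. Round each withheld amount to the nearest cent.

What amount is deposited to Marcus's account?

Flexible spending account contribution: $31.42
Taxable wages = $1334.26 − $31.42 = $1302.84
State withholding: $1302.84 × 0.09 = $117.26
Federal income tax: $1302.84 × 0.199 = $259.27
Social Security (OASDI): $1334.26 × 0.0635 = $84.73
Paid family leave insurance: $1334.26 × 0.01 = $13.34
Roth contribution: $114.58
(Employer's $272.69 toward Roth contribution is not withheld from the employee.)
Total deductions = $31.42 + $117.26 + $259.27 + $84.73 + $13.34 + $114.58 = $620.60
Net pay = $1334.26 − $620.60 = $713.66

$713.66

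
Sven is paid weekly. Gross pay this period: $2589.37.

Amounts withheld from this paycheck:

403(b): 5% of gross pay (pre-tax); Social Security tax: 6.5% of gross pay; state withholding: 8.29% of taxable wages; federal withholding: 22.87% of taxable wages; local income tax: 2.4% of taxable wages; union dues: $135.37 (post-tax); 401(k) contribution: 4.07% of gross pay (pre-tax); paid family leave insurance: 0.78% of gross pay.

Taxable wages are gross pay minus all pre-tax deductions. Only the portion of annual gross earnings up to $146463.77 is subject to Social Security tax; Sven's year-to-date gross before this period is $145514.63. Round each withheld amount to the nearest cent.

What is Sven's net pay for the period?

$1347.07

401(k) contribution: $2589.37 × 0.0407 = $105.39
403(b): $2589.37 × 0.05 = $129.47
Pre-tax total = $105.39 + $129.47 = $234.86
Taxable wages = $2589.37 − $234.86 = $2354.51
Local income tax: $2354.51 × 0.024 = $56.51
State withholding: $2354.51 × 0.0829 = $195.19
Federal withholding: $2354.51 × 0.2287 = $538.48
Social Security tax: only $146463.77 − $145514.63 = $949.14 of this check is subject → $949.14 × 0.065 = $61.69
Paid family leave insurance: $2589.37 × 0.0078 = $20.20
Union dues: $135.37
Total deductions = $105.39 + $129.47 + $56.51 + $195.19 + $538.48 + $61.69 + $20.20 + $135.37 = $1242.30
Net pay = $2589.37 − $1242.30 = $1347.07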